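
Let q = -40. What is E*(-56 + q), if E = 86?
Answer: -8256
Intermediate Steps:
E*(-56 + q) = 86*(-56 - 40) = 86*(-96) = -8256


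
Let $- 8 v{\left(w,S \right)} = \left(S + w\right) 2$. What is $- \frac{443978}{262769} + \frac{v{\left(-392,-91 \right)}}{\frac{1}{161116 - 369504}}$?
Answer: $- \frac{6612017638397}{262769} \approx -2.5163 \cdot 10^{7}$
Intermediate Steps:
$v{\left(w,S \right)} = - \frac{S}{4} - \frac{w}{4}$ ($v{\left(w,S \right)} = - \frac{\left(S + w\right) 2}{8} = - \frac{2 S + 2 w}{8} = - \frac{S}{4} - \frac{w}{4}$)
$- \frac{443978}{262769} + \frac{v{\left(-392,-91 \right)}}{\frac{1}{161116 - 369504}} = - \frac{443978}{262769} + \frac{\left(- \frac{1}{4}\right) \left(-91\right) - -98}{\frac{1}{161116 - 369504}} = \left(-443978\right) \frac{1}{262769} + \frac{\frac{91}{4} + 98}{\frac{1}{-208388}} = - \frac{443978}{262769} + \frac{483}{4 \left(- \frac{1}{208388}\right)} = - \frac{443978}{262769} + \frac{483}{4} \left(-208388\right) = - \frac{443978}{262769} - 25162851 = - \frac{6612017638397}{262769}$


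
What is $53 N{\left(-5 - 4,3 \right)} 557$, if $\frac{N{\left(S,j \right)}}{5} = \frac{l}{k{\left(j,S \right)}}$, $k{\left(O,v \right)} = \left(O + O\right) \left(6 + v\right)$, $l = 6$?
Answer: $- \frac{147605}{3} \approx -49202.0$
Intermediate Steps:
$k{\left(O,v \right)} = 2 O \left(6 + v\right)$
$N{\left(S,j \right)} = \frac{15}{j \left(6 + S\right)}$ ($N{\left(S,j \right)} = 5 \frac{6}{2 j \left(6 + S\right)} = 5 \cdot 6 \frac{1}{2 j \left(6 + S\right)} = 5 \frac{3}{j \left(6 + S\right)} = \frac{15}{j \left(6 + S\right)}$)
$53 N{\left(-5 - 4,3 \right)} 557 = 53 \frac{15}{3 \left(6 - 9\right)} 557 = 53 \cdot 15 \cdot \frac{1}{3} \frac{1}{6 - 9} \cdot 557 = 53 \cdot 15 \cdot \frac{1}{3} \frac{1}{-3} \cdot 557 = 53 \cdot 15 \cdot \frac{1}{3} \left(- \frac{1}{3}\right) 557 = 53 \left(- \frac{5}{3}\right) 557 = \left(- \frac{265}{3}\right) 557 = - \frac{147605}{3}$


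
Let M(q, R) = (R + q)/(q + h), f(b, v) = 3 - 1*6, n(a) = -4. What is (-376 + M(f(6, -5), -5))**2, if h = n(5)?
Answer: 6885376/49 ≈ 1.4052e+5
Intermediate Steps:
f(b, v) = -3 (f(b, v) = 3 - 6 = -3)
h = -4
M(q, R) = (R + q)/(-4 + q) (M(q, R) = (R + q)/(q - 4) = (R + q)/(-4 + q))
(-376 + M(f(6, -5), -5))**2 = (-376 + (-5 - 3)/(-4 - 3))**2 = (-376 - 8/(-7))**2 = (-376 - 1/7*(-8))**2 = (-376 + 8/7)**2 = (-2624/7)**2 = 6885376/49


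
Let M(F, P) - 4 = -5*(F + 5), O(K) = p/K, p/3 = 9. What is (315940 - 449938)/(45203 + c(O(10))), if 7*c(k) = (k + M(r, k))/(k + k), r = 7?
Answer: -50651244/17086201 ≈ -2.9645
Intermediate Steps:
p = 27 (p = 3*9 = 27)
O(K) = 27/K
M(F, P) = -21 - 5*F (M(F, P) = 4 - 5*(F + 5) = 4 - 5*(5 + F) = 4 + (-25 - 5*F) = -21 - 5*F)
c(k) = (-56 + k)/(14*k) (c(k) = ((k + (-21 - 5*7))/(k + k))/7 = ((k + (-21 - 35))/((2*k)))/7 = ((k - 56)*(1/(2*k)))/7 = ((-56 + k)*(1/(2*k)))/7 = ((-56 + k)/(2*k))/7 = (-56 + k)/(14*k))
(315940 - 449938)/(45203 + c(O(10))) = (315940 - 449938)/(45203 + (-56 + 27/10)/(14*((27/10)))) = -133998/(45203 + (-56 + 27*(1/10))/(14*((27*(1/10))))) = -133998/(45203 + (-56 + 27/10)/(14*(27/10))) = -133998/(45203 + (1/14)*(10/27)*(-533/10)) = -133998/(45203 - 533/378) = -133998/17086201/378 = -133998*378/17086201 = -50651244/17086201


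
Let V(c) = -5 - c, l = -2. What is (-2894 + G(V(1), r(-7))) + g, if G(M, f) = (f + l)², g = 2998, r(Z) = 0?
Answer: 108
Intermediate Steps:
G(M, f) = (-2 + f)² (G(M, f) = (f - 2)² = (-2 + f)²)
(-2894 + G(V(1), r(-7))) + g = (-2894 + (-2 + 0)²) + 2998 = (-2894 + (-2)²) + 2998 = (-2894 + 4) + 2998 = -2890 + 2998 = 108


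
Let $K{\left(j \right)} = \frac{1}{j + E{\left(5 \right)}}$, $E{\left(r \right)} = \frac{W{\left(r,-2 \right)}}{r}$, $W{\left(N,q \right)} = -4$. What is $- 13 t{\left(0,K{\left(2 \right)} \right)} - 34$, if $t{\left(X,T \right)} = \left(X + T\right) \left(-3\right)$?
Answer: $- \frac{3}{2} \approx -1.5$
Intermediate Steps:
$E{\left(r \right)} = - \frac{4}{r}$
$K{\left(j \right)} = \frac{1}{- \frac{4}{5} + j}$ ($K{\left(j \right)} = \frac{1}{j - \frac{4}{5}} = \frac{1}{- \frac{4}{5} + j}$)
$t{\left(X,T \right)} = - 3 T - 3 X$ ($t{\left(X,T \right)} = \left(T + X\right) \left(-3\right) = - 3 T - 3 X$)
$- 13 t{\left(0,K{\left(2 \right)} \right)} - 34 = - 13 \left(- 3 \frac{5}{-4 + 5 \cdot 2} - 0\right) - 34 = - 13 \left(- 3 \frac{5}{-4 + 10} + 0\right) - 34 = - 13 \left(- 3 \cdot \frac{5}{6} + 0\right) - 34 = - 13 \left(- 3 \cdot 5 \cdot \frac{1}{6} + 0\right) - 34 = - 13 \left(\left(-3\right) \frac{5}{6} + 0\right) - 34 = - 13 \left(- \frac{5}{2} + 0\right) - 34 = \left(-13\right) \left(- \frac{5}{2}\right) - 34 = \frac{65}{2} - 34 = - \frac{3}{2}$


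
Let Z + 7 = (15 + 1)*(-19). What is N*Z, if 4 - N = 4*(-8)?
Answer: -11196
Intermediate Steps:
Z = -311 (Z = -7 + (15 + 1)*(-19) = -7 + 16*(-19) = -7 - 304 = -311)
N = 36 (N = 4 - 4*(-8) = 4 - 1*(-32) = 4 + 32 = 36)
N*Z = 36*(-311) = -11196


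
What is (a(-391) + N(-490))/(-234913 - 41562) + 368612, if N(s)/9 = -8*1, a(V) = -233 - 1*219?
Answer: 101912003224/276475 ≈ 3.6861e+5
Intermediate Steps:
a(V) = -452 (a(V) = -233 - 219 = -452)
N(s) = -72 (N(s) = 9*(-8*1) = 9*(-8) = -72)
(a(-391) + N(-490))/(-234913 - 41562) + 368612 = (-452 - 72)/(-234913 - 41562) + 368612 = -524/(-276475) + 368612 = -524*(-1/276475) + 368612 = 524/276475 + 368612 = 101912003224/276475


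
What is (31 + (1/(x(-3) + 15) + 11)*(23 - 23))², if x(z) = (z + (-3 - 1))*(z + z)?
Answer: 961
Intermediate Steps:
x(z) = 2*z*(-4 + z) (x(z) = (z - 4)*(2*z) = (-4 + z)*(2*z) = 2*z*(-4 + z))
(31 + (1/(x(-3) + 15) + 11)*(23 - 23))² = (31 + (1/(2*(-3)*(-4 - 3) + 15) + 11)*(23 - 23))² = (31 + (1/(2*(-3)*(-7) + 15) + 11)*0)² = (31 + (1/(42 + 15) + 11)*0)² = (31 + (1/57 + 11)*0)² = (31 + (628/57)*0)² = (31 + 0)² = 31² = 961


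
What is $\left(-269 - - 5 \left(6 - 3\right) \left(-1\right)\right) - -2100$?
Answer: $1816$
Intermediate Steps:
$\left(-269 - - 5 \left(6 - 3\right) \left(-1\right)\right) - -2100 = \left(-269 - - 5 \left(6 - 3\right) \left(-1\right)\right) + 2100 = \left(-269 - \left(-5\right) 3 \left(-1\right)\right) + 2100 = \left(-269 - \left(-15\right) \left(-1\right)\right) + 2100 = \left(-269 - 15\right) + 2100 = -284 + 2100 = 1816$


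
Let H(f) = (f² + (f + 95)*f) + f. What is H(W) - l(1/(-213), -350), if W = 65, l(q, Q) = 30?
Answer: 14660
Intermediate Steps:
H(f) = f + f² + f*(95 + f) (H(f) = (f² + (95 + f)*f) + f = (f² + f*(95 + f)) + f = f + f² + f*(95 + f))
H(W) - l(1/(-213), -350) = 2*65*(48 + 65) - 1*30 = 2*65*113 - 30 = 14690 - 30 = 14660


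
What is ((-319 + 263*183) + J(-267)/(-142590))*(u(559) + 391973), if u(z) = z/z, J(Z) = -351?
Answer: 445362704409579/23765 ≈ 1.8740e+10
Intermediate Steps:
u(z) = 1
((-319 + 263*183) + J(-267)/(-142590))*(u(559) + 391973) = ((-319 + 263*183) - 351/(-142590))*(1 + 391973) = ((-319 + 48129) - 351*(-1/142590))*391974 = (47810 + 117/47530)*391974 = (2272409417/47530)*391974 = 445362704409579/23765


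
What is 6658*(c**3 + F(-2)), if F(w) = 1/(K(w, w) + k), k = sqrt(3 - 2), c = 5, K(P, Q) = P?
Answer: 825592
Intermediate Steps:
k = 1 (k = sqrt(1) = 1)
F(w) = 1/(1 + w) (F(w) = 1/(w + 1) = 1/(1 + w))
6658*(c**3 + F(-2)) = 6658*(5**3 + 1/(1 - 2)) = 6658*(125 + 1/(-1)) = 6658*(125 - 1) = 6658*124 = 825592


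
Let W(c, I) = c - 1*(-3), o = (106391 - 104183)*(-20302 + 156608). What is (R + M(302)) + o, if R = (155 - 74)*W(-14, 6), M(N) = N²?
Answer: 301053961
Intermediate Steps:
o = 300963648 (o = 2208*136306 = 300963648)
W(c, I) = 3 + c (W(c, I) = c + 3 = 3 + c)
R = -891 (R = (155 - 74)*(3 - 14) = 81*(-11) = -891)
(R + M(302)) + o = (-891 + 302²) + 300963648 = (-891 + 91204) + 300963648 = 90313 + 300963648 = 301053961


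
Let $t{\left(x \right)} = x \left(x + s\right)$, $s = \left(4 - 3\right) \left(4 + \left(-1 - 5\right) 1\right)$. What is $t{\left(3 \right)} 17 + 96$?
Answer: $147$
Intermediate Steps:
$s = -2$ ($s = 1 \left(4 - 6\right) = 1 \left(-2\right) = -2$)
$t{\left(x \right)} = x \left(-2 + x\right)$ ($t{\left(x \right)} = x \left(x - 2\right) = x \left(-2 + x\right)$)
$t{\left(3 \right)} 17 + 96 = 3 \left(-2 + 3\right) 17 + 96 = 3 \cdot 1 \cdot 17 + 96 = 3 \cdot 17 + 96 = 51 + 96 = 147$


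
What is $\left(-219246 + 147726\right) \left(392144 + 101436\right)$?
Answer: $-35300841600$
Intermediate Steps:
$\left(-219246 + 147726\right) \left(392144 + 101436\right) = \left(-71520\right) 493580 = -35300841600$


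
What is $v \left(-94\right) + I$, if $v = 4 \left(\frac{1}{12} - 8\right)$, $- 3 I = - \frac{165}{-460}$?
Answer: $\frac{821527}{276} \approx 2976.5$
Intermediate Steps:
$I = - \frac{11}{92}$ ($I = - \frac{\left(-165\right) \frac{1}{-460}}{3} = - \frac{\left(-165\right) \left(- \frac{1}{460}\right)}{3} = \left(- \frac{1}{3}\right) \frac{33}{92} = - \frac{11}{92} \approx -0.11957$)
$v = - \frac{95}{3}$ ($v = 4 \left(\frac{1}{12} - 8\right) = 4 \left(- \frac{95}{12}\right) = - \frac{95}{3} \approx -31.667$)
$v \left(-94\right) + I = \left(- \frac{95}{3}\right) \left(-94\right) - \frac{11}{92} = \frac{8930}{3} - \frac{11}{92} = \frac{821527}{276}$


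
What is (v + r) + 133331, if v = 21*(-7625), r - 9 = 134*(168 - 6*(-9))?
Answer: 2963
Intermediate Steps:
r = 29757 (r = 9 + 134*(168 - 6*(-9)) = 9 + 134*(168 + 54) = 9 + 134*222 = 9 + 29748 = 29757)
v = -160125
(v + r) + 133331 = (-160125 + 29757) + 133331 = -130368 + 133331 = 2963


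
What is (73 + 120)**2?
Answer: 37249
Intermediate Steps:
(73 + 120)**2 = 193**2 = 37249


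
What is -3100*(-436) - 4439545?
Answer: -3087945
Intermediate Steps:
-3100*(-436) - 4439545 = 1351600 - 4439545 = -3087945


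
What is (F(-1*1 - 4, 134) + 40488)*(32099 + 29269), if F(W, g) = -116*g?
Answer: 1530763392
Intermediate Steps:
(F(-1*1 - 4, 134) + 40488)*(32099 + 29269) = (-116*134 + 40488)*(32099 + 29269) = (-15544 + 40488)*61368 = 24944*61368 = 1530763392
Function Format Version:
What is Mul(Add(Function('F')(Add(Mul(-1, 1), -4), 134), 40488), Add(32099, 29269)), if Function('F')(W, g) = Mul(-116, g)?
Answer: 1530763392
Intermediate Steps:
Mul(Add(Function('F')(Add(Mul(-1, 1), -4), 134), 40488), Add(32099, 29269)) = Mul(Add(Mul(-116, 134), 40488), Add(32099, 29269)) = Mul(Add(-15544, 40488), 61368) = Mul(24944, 61368) = 1530763392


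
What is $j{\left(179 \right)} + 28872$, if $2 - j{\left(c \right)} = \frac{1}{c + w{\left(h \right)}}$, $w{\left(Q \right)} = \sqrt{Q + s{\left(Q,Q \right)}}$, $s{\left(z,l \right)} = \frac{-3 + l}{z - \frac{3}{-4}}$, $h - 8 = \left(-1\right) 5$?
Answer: $\frac{925065033}{32038} + \frac{\sqrt{3}}{32038} \approx 28874.0$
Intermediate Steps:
$h = 3$ ($h = 8 - 5 = 3$)
$s{\left(z,l \right)} = \frac{-3 + l}{\frac{3}{4} + z}$ ($s{\left(z,l \right)} = \frac{-3 + l}{z - - \frac{3}{4}} = \frac{-3 + l}{z + \frac{3}{4}} = \frac{-3 + l}{\frac{3}{4} + z}$)
$w{\left(Q \right)} = \sqrt{Q + \frac{4 \left(-3 + Q\right)}{3 + 4 Q}}$
$j{\left(c \right)} = 2 - \frac{1}{c + \sqrt{3}}$ ($j{\left(c \right)} = 2 - \frac{1}{c + \sqrt{\frac{-12 + 4 \cdot 3^{2} + 7 \cdot 3}{3 + 4 \cdot 3}}} = 2 - \frac{1}{c + \sqrt{\frac{-12 + 4 \cdot 9 + 21}{3 + 12}}} = 2 - \frac{1}{c + \sqrt{\frac{-12 + 36 + 21}{15}}} = 2 - \frac{1}{c + \sqrt{\frac{1}{15} \cdot 45}} = 2 - \frac{1}{c + \sqrt{3}}$)
$j{\left(179 \right)} + 28872 = \frac{-1 + 2 \cdot 179 + 2 \sqrt{3}}{179 + \sqrt{3}} + 28872 = \frac{-1 + 358 + 2 \sqrt{3}}{179 + \sqrt{3}} + 28872 = \frac{357 + 2 \sqrt{3}}{179 + \sqrt{3}} + 28872 = 28872 + \frac{357 + 2 \sqrt{3}}{179 + \sqrt{3}}$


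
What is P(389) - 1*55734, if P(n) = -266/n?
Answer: -21680792/389 ≈ -55735.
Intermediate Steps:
P(389) - 1*55734 = -266/389 - 1*55734 = -266*1/389 - 55734 = -266/389 - 55734 = -21680792/389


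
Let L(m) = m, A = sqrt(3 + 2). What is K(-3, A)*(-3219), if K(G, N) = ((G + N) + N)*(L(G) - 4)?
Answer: -67599 + 45066*sqrt(5) ≈ 33172.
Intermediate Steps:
A = sqrt(5) ≈ 2.2361
K(G, N) = (-4 + G)*(G + 2*N) (K(G, N) = ((G + N) + N)*(G - 4) = (G + 2*N)*(-4 + G) = (-4 + G)*(G + 2*N))
K(-3, A)*(-3219) = ((-3)**2 - 8*sqrt(5) - 4*(-3) + 2*(-3)*sqrt(5))*(-3219) = (9 - 8*sqrt(5) + 12 - 6*sqrt(5))*(-3219) = (21 - 14*sqrt(5))*(-3219) = -67599 + 45066*sqrt(5)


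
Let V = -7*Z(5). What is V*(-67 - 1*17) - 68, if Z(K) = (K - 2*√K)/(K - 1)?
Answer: 667 - 294*√5 ≈ 9.5960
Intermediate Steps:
Z(K) = (K - 2*√K)/(-1 + K)
V = -35/4 + 7*√5/2 (V = -7*(5 - 2*√5)/(-1 + 5) = -7*(5 - 2*√5)/4 = -7*(5/4 - √5/2) = -35/4 + 7*√5/2 ≈ -0.92376)
V*(-67 - 1*17) - 68 = (-35/4 + 7*√5/2)*(-67 - 1*17) - 68 = (-35/4 + 7*√5/2)*(-67 - 17) - 68 = (-35/4 + 7*√5/2)*(-84) - 68 = (735 - 294*√5) - 68 = 667 - 294*√5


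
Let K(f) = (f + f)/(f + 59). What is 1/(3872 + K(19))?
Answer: 39/151027 ≈ 0.00025823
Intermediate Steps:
K(f) = 2*f/(59 + f) (K(f) = (2*f)/(59 + f) = 2*f/(59 + f))
1/(3872 + K(19)) = 1/(3872 + 2*19/(59 + 19)) = 1/(3872 + 2*19/78) = 1/(3872 + 2*19*(1/78)) = 1/(3872 + 19/39) = 1/(151027/39) = 39/151027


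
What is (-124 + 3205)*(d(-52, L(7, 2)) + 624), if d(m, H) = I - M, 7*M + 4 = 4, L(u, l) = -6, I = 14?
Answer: 1965678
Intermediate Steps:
M = 0 (M = -4/7 + (⅐)*4 = -4/7 + 4/7 = 0)
d(m, H) = 14 (d(m, H) = 14 - 1*0 = 14 + 0 = 14)
(-124 + 3205)*(d(-52, L(7, 2)) + 624) = (-124 + 3205)*(14 + 624) = 3081*638 = 1965678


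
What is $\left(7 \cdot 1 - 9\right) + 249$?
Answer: $247$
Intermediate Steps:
$\left(7 \cdot 1 - 9\right) + 249 = \left(7 - 9\right) + 249 = -2 + 249 = 247$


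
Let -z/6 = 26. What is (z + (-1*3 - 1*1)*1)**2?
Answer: 25600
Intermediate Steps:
z = -156 (z = -6*26 = -156)
(z + (-1*3 - 1*1)*1)**2 = (-156 + (-1*3 - 1*1)*1)**2 = (-156 + (-3 - 1)*1)**2 = (-156 - 4*1)**2 = (-156 - 4)**2 = (-160)**2 = 25600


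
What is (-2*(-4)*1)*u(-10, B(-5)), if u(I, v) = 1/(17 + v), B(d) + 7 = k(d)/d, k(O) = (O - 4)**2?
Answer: -40/31 ≈ -1.2903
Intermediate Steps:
k(O) = (-4 + O)**2
B(d) = -7 + (-4 + d)**2/d
(-2*(-4)*1)*u(-10, B(-5)) = (-2*(-4)*1)/(17 + (-7 + (-4 - 5)**2/(-5))) = (8*1)/(17 + (-7 - 1/5*(-9)**2)) = 8/(17 + (-7 - 1/5*81)) = 8/(17 + (-7 - 81/5)) = 8/(17 - 116/5) = 8/(-31/5) = 8*(-5/31) = -40/31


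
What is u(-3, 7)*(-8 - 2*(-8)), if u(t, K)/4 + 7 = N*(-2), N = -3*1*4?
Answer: 544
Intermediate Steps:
N = -12 (N = -3*4 = -12)
u(t, K) = 68 (u(t, K) = -28 + 4*(-12*(-2)) = -28 + 4*24 = -28 + 96 = 68)
u(-3, 7)*(-8 - 2*(-8)) = 68*(-8 - 2*(-8)) = 68*(-8 + 16) = 68*8 = 544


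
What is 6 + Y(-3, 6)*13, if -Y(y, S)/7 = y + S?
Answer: -267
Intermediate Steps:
Y(y, S) = -7*S - 7*y (Y(y, S) = -7*(y + S) = -7*(S + y) = -7*S - 7*y)
6 + Y(-3, 6)*13 = 6 + (-7*6 - 7*(-3))*13 = 6 + (-42 + 21)*13 = 6 - 21*13 = 6 - 273 = -267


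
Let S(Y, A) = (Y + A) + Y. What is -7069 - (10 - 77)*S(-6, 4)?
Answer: -7605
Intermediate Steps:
S(Y, A) = A + 2*Y (S(Y, A) = (A + Y) + Y = A + 2*Y)
-7069 - (10 - 77)*S(-6, 4) = -7069 - (10 - 77)*(4 + 2*(-6)) = -7069 - (-67)*(4 - 12) = -7069 - (-67)*(-8) = -7069 - 1*536 = -7069 - 536 = -7605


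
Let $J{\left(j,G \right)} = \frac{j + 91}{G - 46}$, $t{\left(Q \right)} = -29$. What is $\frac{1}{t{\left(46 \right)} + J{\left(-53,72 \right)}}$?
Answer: $- \frac{13}{358} \approx -0.036313$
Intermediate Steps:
$J{\left(j,G \right)} = \frac{91 + j}{-46 + G}$
$\frac{1}{t{\left(46 \right)} + J{\left(-53,72 \right)}} = \frac{1}{-29 + \frac{91 - 53}{-46 + 72}} = \frac{1}{-29 + \frac{1}{26} \cdot 38} = \frac{1}{-29 + \frac{19}{13}} = \frac{1}{- \frac{358}{13}} = - \frac{13}{358}$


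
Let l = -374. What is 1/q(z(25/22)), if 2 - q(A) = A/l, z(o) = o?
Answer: 8228/16481 ≈ 0.49924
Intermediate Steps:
q(A) = 2 + A/374 (q(A) = 2 - A/(-374) = 2 - A*(-1)/374 = 2 - (-1)*A/374 = 2 + A/374)
1/q(z(25/22)) = 1/(2 + (25/22)/374) = 1/(2 + (25*(1/22))/374) = 1/(2 + (1/374)*(25/22)) = 1/(2 + 25/8228) = 1/(16481/8228) = 8228/16481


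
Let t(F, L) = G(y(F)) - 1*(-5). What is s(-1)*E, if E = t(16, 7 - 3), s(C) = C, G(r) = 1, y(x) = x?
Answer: -6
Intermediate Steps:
t(F, L) = 6 (t(F, L) = 1 - 1*(-5) = 1 + 5 = 6)
E = 6
s(-1)*E = -1*6 = -6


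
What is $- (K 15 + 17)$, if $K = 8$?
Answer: $-137$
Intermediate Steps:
$- (K 15 + 17) = - (8 \cdot 15 + 17) = - (120 + 17) = \left(-1\right) 137 = -137$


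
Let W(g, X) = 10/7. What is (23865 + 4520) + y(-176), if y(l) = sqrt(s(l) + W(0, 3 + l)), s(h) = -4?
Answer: 28385 + 3*I*sqrt(14)/7 ≈ 28385.0 + 1.6036*I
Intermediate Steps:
W(g, X) = 10/7 (W(g, X) = 10*(1/7) = 10/7)
y(l) = 3*I*sqrt(14)/7 (y(l) = sqrt(-4 + 10/7) = sqrt(-18/7) = 3*I*sqrt(14)/7)
(23865 + 4520) + y(-176) = (23865 + 4520) + 3*I*sqrt(14)/7 = 28385 + 3*I*sqrt(14)/7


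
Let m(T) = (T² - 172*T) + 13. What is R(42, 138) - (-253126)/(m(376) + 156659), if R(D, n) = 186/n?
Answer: 6528277/2683824 ≈ 2.4325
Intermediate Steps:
m(T) = 13 + T² - 172*T
R(42, 138) - (-253126)/(m(376) + 156659) = 186/138 - (-253126)/((13 + 376² - 172*376) + 156659) = 186*(1/138) - (-253126)/((13 + 141376 - 64672) + 156659) = 31/23 - (-253126)/(76717 + 156659) = 31/23 - (-253126)/233376 = 31/23 - 1*(-126563/116688) = 31/23 + 126563/116688 = 6528277/2683824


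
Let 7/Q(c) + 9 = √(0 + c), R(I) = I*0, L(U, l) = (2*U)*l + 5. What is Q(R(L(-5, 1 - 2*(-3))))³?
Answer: -343/729 ≈ -0.47051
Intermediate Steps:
L(U, l) = 5 + 2*U*l (L(U, l) = 2*U*l + 5 = 5 + 2*U*l)
R(I) = 0
Q(c) = 7/(-9 + √c) (Q(c) = 7/(-9 + √(0 + c)) = 7/(-9 + √c))
Q(R(L(-5, 1 - 2*(-3))))³ = (7/(-9 + √0))³ = (7/(-9 + 0))³ = (7/(-9))³ = (7*(-⅑))³ = (-7/9)³ = -343/729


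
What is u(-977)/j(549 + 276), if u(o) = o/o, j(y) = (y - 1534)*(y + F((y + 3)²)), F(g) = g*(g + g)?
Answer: -1/666496047642333 ≈ -1.5004e-15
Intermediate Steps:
F(g) = 2*g² (F(g) = g*(2*g) = 2*g²)
j(y) = (-1534 + y)*(y + 2*(3 + y)⁴) (j(y) = (y - 1534)*(y + 2*((y + 3)²)²) = (-1534 + y)*(y + 2*((3 + y)²)²) = (-1534 + y)*(y + 2*(3 + y)⁴))
u(o) = 1
u(-977)/j(549 + 276) = 1/((549 + 276)² - 3068*(3 + (549 + 276))⁴ - 1534*(549 + 276) + 2*(549 + 276)*(3 + (549 + 276))⁴) = 1/(825² - 3068*(3 + 825)⁴ - 1534*825 + 2*825*(3 + 825)⁴) = 1/(680625 - 3068*828⁴ - 1265550 + 2*825*828⁴) = 1/(680625 - 3068*470025421056 - 1265550 + 2*825*470025421056) = 1/(680625 - 1442037991799808 - 1265550 + 775541944742400) = 1/(-666496047642333) = 1*(-1/666496047642333) = -1/666496047642333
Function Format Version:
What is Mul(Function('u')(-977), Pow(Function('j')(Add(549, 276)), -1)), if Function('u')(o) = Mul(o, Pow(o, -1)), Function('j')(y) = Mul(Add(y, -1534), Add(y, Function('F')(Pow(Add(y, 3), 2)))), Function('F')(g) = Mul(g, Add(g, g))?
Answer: Rational(-1, 666496047642333) ≈ -1.5004e-15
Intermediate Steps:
Function('F')(g) = Mul(2, Pow(g, 2)) (Function('F')(g) = Mul(g, Mul(2, g)) = Mul(2, Pow(g, 2)))
Function('j')(y) = Mul(Add(-1534, y), Add(y, Mul(2, Pow(Add(3, y), 4)))) (Function('j')(y) = Mul(Add(y, -1534), Add(y, Mul(2, Pow(Pow(Add(y, 3), 2), 2)))) = Mul(Add(-1534, y), Add(y, Mul(2, Pow(Pow(Add(3, y), 2), 2)))) = Mul(Add(-1534, y), Add(y, Mul(2, Pow(Add(3, y), 4)))))
Function('u')(o) = 1
Mul(Function('u')(-977), Pow(Function('j')(Add(549, 276)), -1)) = Mul(1, Pow(Add(Pow(Add(549, 276), 2), Mul(-3068, Pow(Add(3, Add(549, 276)), 4)), Mul(-1534, Add(549, 276)), Mul(2, Add(549, 276), Pow(Add(3, Add(549, 276)), 4))), -1)) = Mul(1, Pow(Add(Pow(825, 2), Mul(-3068, Pow(Add(3, 825), 4)), Mul(-1534, 825), Mul(2, 825, Pow(Add(3, 825), 4))), -1)) = Mul(1, Pow(Add(680625, Mul(-3068, Pow(828, 4)), -1265550, Mul(2, 825, Pow(828, 4))), -1)) = Mul(1, Pow(Add(680625, Mul(-3068, 470025421056), -1265550, Mul(2, 825, 470025421056)), -1)) = Mul(1, Pow(Add(680625, -1442037991799808, -1265550, 775541944742400), -1)) = Mul(1, Pow(-666496047642333, -1)) = Mul(1, Rational(-1, 666496047642333)) = Rational(-1, 666496047642333)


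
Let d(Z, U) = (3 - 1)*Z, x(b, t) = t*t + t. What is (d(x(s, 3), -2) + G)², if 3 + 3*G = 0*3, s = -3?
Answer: 529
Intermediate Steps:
x(b, t) = t + t² (x(b, t) = t² + t = t + t²)
d(Z, U) = 2*Z
G = -1 (G = -1 + (0*3)/3 = -1 + (⅓)*0 = -1 + 0 = -1)
(d(x(s, 3), -2) + G)² = (2*(3*(1 + 3)) - 1)² = (2*(3*4) - 1)² = (2*12 - 1)² = (24 - 1)² = 23² = 529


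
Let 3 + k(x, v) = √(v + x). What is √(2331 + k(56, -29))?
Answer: √(2328 + 3*√3) ≈ 48.303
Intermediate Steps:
k(x, v) = -3 + √(v + x)
√(2331 + k(56, -29)) = √(2331 + (-3 + √(-29 + 56))) = √(2331 + (-3 + √27)) = √(2331 + (-3 + 3*√3)) = √(2328 + 3*√3)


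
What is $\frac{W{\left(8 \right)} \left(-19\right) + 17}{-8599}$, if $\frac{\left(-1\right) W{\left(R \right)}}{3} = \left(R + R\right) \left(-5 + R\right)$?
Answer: $- \frac{2753}{8599} \approx -0.32015$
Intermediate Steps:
$W{\left(R \right)} = - 6 R \left(-5 + R\right)$ ($W{\left(R \right)} = - 3 \left(R + R\right) \left(-5 + R\right) = - 3 \cdot 2 R \left(-5 + R\right) = - 6 R \left(-5 + R\right)$)
$\frac{W{\left(8 \right)} \left(-19\right) + 17}{-8599} = \frac{6 \cdot 8 \left(5 - 8\right) \left(-19\right) + 17}{-8599} = \left(6 \cdot 8 \left(5 - 8\right) \left(-19\right) + 17\right) \left(- \frac{1}{8599}\right) = \left(6 \cdot 8 \left(-3\right) \left(-19\right) + 17\right) \left(- \frac{1}{8599}\right) = \left(\left(-144\right) \left(-19\right) + 17\right) \left(- \frac{1}{8599}\right) = \left(2736 + 17\right) \left(- \frac{1}{8599}\right) = 2753 \left(- \frac{1}{8599}\right) = - \frac{2753}{8599}$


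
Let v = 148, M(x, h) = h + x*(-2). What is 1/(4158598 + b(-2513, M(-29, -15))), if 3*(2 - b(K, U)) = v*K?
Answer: 3/12847724 ≈ 2.3350e-7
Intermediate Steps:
M(x, h) = h - 2*x
b(K, U) = 2 - 148*K/3
1/(4158598 + b(-2513, M(-29, -15))) = 1/(4158598 + (2 - 148/3*(-2513))) = 1/(4158598 + (2 + 371924/3)) = 1/(4158598 + 371930/3) = 1/(12847724/3) = 3/12847724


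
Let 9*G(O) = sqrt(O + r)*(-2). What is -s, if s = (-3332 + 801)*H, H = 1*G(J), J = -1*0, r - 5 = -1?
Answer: -10124/9 ≈ -1124.9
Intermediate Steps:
r = 4 (r = 5 - 1 = 4)
J = 0
G(O) = -2*sqrt(4 + O)/9 (G(O) = (sqrt(O + 4)*(-2))/9 = (sqrt(4 + O)*(-2))/9 = (-2*sqrt(4 + O))/9 = -2*sqrt(4 + O)/9)
H = -4/9 (H = 1*(-2*sqrt(4 + 0)/9) = 1*(-2*sqrt(4)/9) = 1*(-2/9*2) = 1*(-4/9) = -4/9 ≈ -0.44444)
s = 10124/9 (s = (-3332 + 801)*(-4/9) = -2531*(-4/9) = 10124/9 ≈ 1124.9)
-s = -1*10124/9 = -10124/9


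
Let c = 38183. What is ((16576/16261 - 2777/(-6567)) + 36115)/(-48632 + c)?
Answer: -550961418842/159400968309 ≈ -3.4565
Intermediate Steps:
((16576/16261 - 2777/(-6567)) + 36115)/(-48632 + c) = ((16576/16261 - 2777/(-6567)) + 36115)/(-48632 + 38183) = ((16576*(1/16261) - 2777*(-1/6567)) + 36115)/(-10449) = ((2368/2323 + 2777/6567) + 36115)*(-1/10449) = (22001627/15255141 + 36115)*(-1/10449) = (550961418842/15255141)*(-1/10449) = -550961418842/159400968309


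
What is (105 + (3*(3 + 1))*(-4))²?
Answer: 3249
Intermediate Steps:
(105 + (3*(3 + 1))*(-4))² = (105 + (3*4)*(-4))² = (105 + 12*(-4))² = (105 - 48)² = 57² = 3249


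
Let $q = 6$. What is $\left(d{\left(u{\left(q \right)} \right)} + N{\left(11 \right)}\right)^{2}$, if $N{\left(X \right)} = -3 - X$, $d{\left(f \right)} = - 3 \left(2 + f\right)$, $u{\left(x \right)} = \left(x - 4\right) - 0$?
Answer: $676$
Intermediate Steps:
$u{\left(x \right)} = -4 + x$ ($u{\left(x \right)} = \left(-4 + x\right) + 0 = -4 + x$)
$d{\left(f \right)} = -6 - 3 f$
$\left(d{\left(u{\left(q \right)} \right)} + N{\left(11 \right)}\right)^{2} = \left(\left(-6 - 3 \left(-4 + 6\right)\right) - 14\right)^{2} = \left(\left(-6 - 6\right) - 14\right)^{2} = \left(-12 - 14\right)^{2} = \left(-26\right)^{2} = 676$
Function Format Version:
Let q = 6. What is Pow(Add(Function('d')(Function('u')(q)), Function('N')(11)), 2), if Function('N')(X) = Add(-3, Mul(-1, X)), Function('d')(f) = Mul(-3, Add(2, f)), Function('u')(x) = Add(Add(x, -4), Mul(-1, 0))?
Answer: 676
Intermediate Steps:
Function('u')(x) = Add(-4, x) (Function('u')(x) = Add(Add(-4, x), 0) = Add(-4, x))
Function('d')(f) = Add(-6, Mul(-3, f))
Pow(Add(Function('d')(Function('u')(q)), Function('N')(11)), 2) = Pow(Add(Add(-6, Mul(-3, Add(-4, 6))), Add(-3, Mul(-1, 11))), 2) = Pow(Add(Add(-6, Mul(-3, 2)), Add(-3, -11)), 2) = Pow(Add(Add(-6, -6), -14), 2) = Pow(Add(-12, -14), 2) = Pow(-26, 2) = 676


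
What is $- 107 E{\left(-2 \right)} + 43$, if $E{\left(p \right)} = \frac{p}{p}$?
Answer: $-64$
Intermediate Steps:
$E{\left(p \right)} = 1$
$- 107 E{\left(-2 \right)} + 43 = \left(-107\right) 1 + 43 = -107 + 43 = -64$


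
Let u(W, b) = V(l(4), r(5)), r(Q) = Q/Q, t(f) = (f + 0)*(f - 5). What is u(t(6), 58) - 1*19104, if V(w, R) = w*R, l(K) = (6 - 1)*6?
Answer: -19074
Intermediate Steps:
l(K) = 30 (l(K) = 5*6 = 30)
t(f) = f*(-5 + f)
r(Q) = 1
V(w, R) = R*w
u(W, b) = 30 (u(W, b) = 1*30 = 30)
u(t(6), 58) - 1*19104 = 30 - 1*19104 = 30 - 19104 = -19074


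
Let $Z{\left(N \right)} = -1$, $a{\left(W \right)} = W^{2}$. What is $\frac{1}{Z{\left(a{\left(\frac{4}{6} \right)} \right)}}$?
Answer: $-1$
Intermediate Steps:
$\frac{1}{Z{\left(a{\left(\frac{4}{6} \right)} \right)}} = \frac{1}{-1} = -1$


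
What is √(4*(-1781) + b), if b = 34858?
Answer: 7*√566 ≈ 166.54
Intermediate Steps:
√(4*(-1781) + b) = √(4*(-1781) + 34858) = √(-7124 + 34858) = √27734 = 7*√566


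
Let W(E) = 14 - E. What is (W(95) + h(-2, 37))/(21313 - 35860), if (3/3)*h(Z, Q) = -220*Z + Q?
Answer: -132/4849 ≈ -0.027222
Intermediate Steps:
h(Z, Q) = Q - 220*Z (h(Z, Q) = -220*Z + Q = Q - 220*Z)
(W(95) + h(-2, 37))/(21313 - 35860) = ((14 - 1*95) + (37 - 220*(-2)))/(21313 - 35860) = ((14 - 95) + (37 + 440))/(-14547) = (-81 + 477)*(-1/14547) = 396*(-1/14547) = -132/4849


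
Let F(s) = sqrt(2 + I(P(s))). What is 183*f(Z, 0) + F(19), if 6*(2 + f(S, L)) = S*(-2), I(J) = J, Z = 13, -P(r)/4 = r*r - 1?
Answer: -1159 + I*sqrt(1438) ≈ -1159.0 + 37.921*I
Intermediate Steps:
P(r) = 4 - 4*r**2 (P(r) = -4*(r*r - 1) = -4*(r**2 - 1) = -4*(-1 + r**2) = 4 - 4*r**2)
f(S, L) = -2 - S/3 (f(S, L) = -2 + (S*(-2))/6 = -2 + (-2*S)/6 = -2 - S/3)
F(s) = sqrt(6 - 4*s**2) (F(s) = sqrt(2 + (4 - 4*s**2)) = sqrt(6 - 4*s**2))
183*f(Z, 0) + F(19) = 183*(-2 - 1/3*13) + sqrt(6 - 4*19**2) = 183*(-2 - 13/3) + sqrt(6 - 4*361) = 183*(-19/3) + sqrt(6 - 1444) = -1159 + sqrt(-1438) = -1159 + I*sqrt(1438)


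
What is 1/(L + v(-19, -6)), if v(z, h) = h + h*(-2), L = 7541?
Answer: 1/7547 ≈ 0.00013250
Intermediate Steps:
v(z, h) = -h (v(z, h) = h - 2*h = -h)
1/(L + v(-19, -6)) = 1/(7541 - 1*(-6)) = 1/(7541 + 6) = 1/7547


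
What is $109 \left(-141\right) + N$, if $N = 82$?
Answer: $-15287$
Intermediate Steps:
$109 \left(-141\right) + N = 109 \left(-141\right) + 82 = -15369 + 82 = -15287$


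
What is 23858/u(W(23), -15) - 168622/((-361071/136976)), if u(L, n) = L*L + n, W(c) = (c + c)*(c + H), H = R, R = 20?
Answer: 90366958771452686/1412679094299 ≈ 63969.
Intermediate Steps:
H = 20
W(c) = 2*c*(20 + c) (W(c) = (c + c)*(c + 20) = (2*c)*(20 + c) = 2*c*(20 + c))
u(L, n) = n + L**2 (u(L, n) = L**2 + n = n + L**2)
23858/u(W(23), -15) - 168622/((-361071/136976)) = 23858/(-15 + (2*23*(20 + 23))**2) - 168622/((-361071/136976)) = 23858/(-15 + (2*23*43)**2) - 168622/((-361071*1/136976)) = 23858/(-15 + 1978**2) - 168622/(-361071/136976) = 23858/(-15 + 3912484) - 168622*(-136976/361071) = 23858/3912469 + 23097167072/361071 = 90366958771452686/1412679094299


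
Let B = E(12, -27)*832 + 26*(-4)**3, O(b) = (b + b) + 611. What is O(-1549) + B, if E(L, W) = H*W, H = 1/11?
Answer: -68125/11 ≈ -6193.2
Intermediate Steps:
O(b) = 611 + 2*b (O(b) = 2*b + 611 = 611 + 2*b)
H = 1/11 ≈ 0.090909
E(L, W) = W/11
B = -40768/11 (B = ((1/11)*(-27))*832 + 26*(-4)**3 = -27/11*832 + 26*(-64) = -22464/11 - 1664 = -40768/11 ≈ -3706.2)
O(-1549) + B = (611 + 2*(-1549)) - 40768/11 = (611 - 3098) - 40768/11 = -2487 - 40768/11 = -68125/11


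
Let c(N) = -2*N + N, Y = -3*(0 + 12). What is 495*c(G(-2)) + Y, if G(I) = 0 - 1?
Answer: 459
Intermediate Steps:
G(I) = -1
Y = -36 (Y = -3*12 = -36)
c(N) = -N
495*c(G(-2)) + Y = 495*(-1*(-1)) - 36 = 495*1 - 36 = 495 - 36 = 459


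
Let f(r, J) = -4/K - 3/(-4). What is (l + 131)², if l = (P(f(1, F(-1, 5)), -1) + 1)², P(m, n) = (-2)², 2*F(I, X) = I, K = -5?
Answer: 24336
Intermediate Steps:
F(I, X) = I/2
f(r, J) = 31/20 (f(r, J) = -4/(-5) - 3/(-4) = -4*(-⅕) - 3*(-¼) = ⅘ + ¾ = 31/20)
P(m, n) = 4
l = 25 (l = (4 + 1)² = 5² = 25)
(l + 131)² = (25 + 131)² = 156² = 24336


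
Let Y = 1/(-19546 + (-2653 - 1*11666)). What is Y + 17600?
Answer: 596023999/33865 ≈ 17600.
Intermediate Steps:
Y = -1/33865 (Y = 1/(-19546 + (-2653 - 11666)) = 1/(-19546 - 14319) = 1/(-33865) = -1/33865 ≈ -2.9529e-5)
Y + 17600 = -1/33865 + 17600 = 596023999/33865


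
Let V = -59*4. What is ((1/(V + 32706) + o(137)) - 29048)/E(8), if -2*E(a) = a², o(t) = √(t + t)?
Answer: 943188559/1039040 - √274/32 ≈ 907.23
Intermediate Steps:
V = -236
o(t) = √2*√t (o(t) = √(2*t) = √2*√t)
E(a) = -a²/2
((1/(V + 32706) + o(137)) - 29048)/E(8) = ((1/(-236 + 32706) + √2*√137) - 29048)/((-½*8²)) = ((1/32470 + √274) - 29048)/((-½*64)) = ((1/32470 + √274) - 29048)/(-32) = (-943188559/32470 + √274)*(-1/32) = 943188559/1039040 - √274/32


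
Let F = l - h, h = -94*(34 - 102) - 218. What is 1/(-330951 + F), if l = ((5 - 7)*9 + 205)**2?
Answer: -1/302156 ≈ -3.3095e-6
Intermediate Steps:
h = 6174 (h = -94*(-68) - 218 = 6392 - 218 = 6174)
l = 34969 (l = (-2*9 + 205)**2 = (-18 + 205)**2 = 187**2 = 34969)
F = 28795 (F = 34969 - 1*6174 = 34969 - 6174 = 28795)
1/(-330951 + F) = 1/(-330951 + 28795) = 1/(-302156) = -1/302156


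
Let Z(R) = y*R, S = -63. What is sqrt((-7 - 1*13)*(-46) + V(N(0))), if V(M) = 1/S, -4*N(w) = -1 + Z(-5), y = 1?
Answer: 11*sqrt(3353)/21 ≈ 30.331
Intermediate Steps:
Z(R) = R (Z(R) = 1*R = R)
N(w) = 3/2 (N(w) = -(-1 - 5)/4 = -1/4*(-6) = 3/2)
V(M) = -1/63 (V(M) = 1/(-63) = -1/63)
sqrt((-7 - 1*13)*(-46) + V(N(0))) = sqrt((-7 - 1*13)*(-46) - 1/63) = sqrt((-7 - 13)*(-46) - 1/63) = sqrt(-20*(-46) - 1/63) = sqrt(920 - 1/63) = sqrt(57959/63) = 11*sqrt(3353)/21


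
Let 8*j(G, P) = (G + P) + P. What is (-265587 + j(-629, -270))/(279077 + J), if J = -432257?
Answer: 425173/245088 ≈ 1.7348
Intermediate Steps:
j(G, P) = P/4 + G/8 (j(G, P) = ((G + P) + P)/8 = (G + 2*P)/8 = P/4 + G/8)
(-265587 + j(-629, -270))/(279077 + J) = (-265587 + ((1/4)*(-270) + (1/8)*(-629)))/(279077 - 432257) = (-265587 + (-135/2 - 629/8))/(-153180) = (-265587 - 1169/8)*(-1/153180) = -2125865/8*(-1/153180) = 425173/245088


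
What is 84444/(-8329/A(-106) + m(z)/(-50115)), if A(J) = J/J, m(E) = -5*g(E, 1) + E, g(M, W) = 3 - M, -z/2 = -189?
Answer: -352659255/34784174 ≈ -10.138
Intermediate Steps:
z = 378 (z = -2*(-189) = 378)
m(E) = -15 + 6*E (m(E) = -5*(3 - E) + E = (-15 + 5*E) + E = -15 + 6*E)
A(J) = 1
84444/(-8329/A(-106) + m(z)/(-50115)) = 84444/(-8329/1 + (-15 + 6*378)/(-50115)) = 84444/(-8329*1 + (-15 + 2268)*(-1/50115)) = 84444/(-8329 + 2253*(-1/50115)) = 84444/(-8329 - 751/16705) = 84444/(-139136696/16705) = 84444*(-16705/139136696) = -352659255/34784174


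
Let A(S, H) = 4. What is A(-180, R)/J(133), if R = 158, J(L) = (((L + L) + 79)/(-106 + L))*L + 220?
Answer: 36/17275 ≈ 0.0020839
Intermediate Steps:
J(L) = 220 + L*(79 + 2*L)/(-106 + L) (J(L) = ((2*L + 79)/(-106 + L))*L + 220 = ((79 + 2*L)/(-106 + L))*L + 220 = L*(79 + 2*L)/(-106 + L) + 220 = 220 + L*(79 + 2*L)/(-106 + L))
A(-180, R)/J(133) = 4/(((-23320 + 2*133² + 299*133)/(-106 + 133))) = 4/(((-23320 + 2*17689 + 39767)/27)) = 4/(((-23320 + 35378 + 39767)/27)) = 4/(((1/27)*51825)) = 4/(17275/9) = 4*(9/17275) = 36/17275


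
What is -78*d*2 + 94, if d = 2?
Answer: -218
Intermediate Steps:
-78*d*2 + 94 = -156*2 + 94 = -78*4 + 94 = -312 + 94 = -218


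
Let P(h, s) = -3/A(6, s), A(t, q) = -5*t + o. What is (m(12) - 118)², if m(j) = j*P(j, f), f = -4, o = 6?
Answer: 54289/4 ≈ 13572.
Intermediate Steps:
A(t, q) = 6 - 5*t (A(t, q) = -5*t + 6 = 6 - 5*t)
P(h, s) = ⅛ (P(h, s) = -3/(6 - 5*6) = -3/(6 - 30) = -3/(-24) = -3*(-1/24) = ⅛)
m(j) = j/8 (m(j) = j*(⅛) = j/8)
(m(12) - 118)² = ((⅛)*12 - 118)² = (3/2 - 118)² = (-233/2)² = 54289/4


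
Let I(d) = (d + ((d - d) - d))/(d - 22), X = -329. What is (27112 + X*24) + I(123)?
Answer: 19216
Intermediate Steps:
I(d) = 0 (I(d) = (d + (0 - d))/(-22 + d) = (d - d)/(-22 + d) = 0/(-22 + d) = 0)
(27112 + X*24) + I(123) = (27112 - 329*24) + 0 = (27112 - 7896) + 0 = 19216 + 0 = 19216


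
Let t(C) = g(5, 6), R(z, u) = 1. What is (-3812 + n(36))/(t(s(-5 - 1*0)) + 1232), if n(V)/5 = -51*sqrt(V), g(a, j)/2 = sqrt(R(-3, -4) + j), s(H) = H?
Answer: -235048/54207 + 2671*sqrt(7)/379449 ≈ -4.3175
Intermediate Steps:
g(a, j) = 2*sqrt(1 + j)
t(C) = 2*sqrt(7) (t(C) = 2*sqrt(1 + 6) = 2*sqrt(7))
n(V) = -255*sqrt(V) (n(V) = 5*(-51*sqrt(V)) = -255*sqrt(V))
(-3812 + n(36))/(t(s(-5 - 1*0)) + 1232) = (-3812 - 255*sqrt(36))/(2*sqrt(7) + 1232) = (-3812 - 255*6)/(1232 + 2*sqrt(7)) = (-3812 - 1530)/(1232 + 2*sqrt(7)) = -5342/(1232 + 2*sqrt(7))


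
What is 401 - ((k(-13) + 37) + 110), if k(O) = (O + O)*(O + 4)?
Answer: 20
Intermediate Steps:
k(O) = 2*O*(4 + O) (k(O) = (2*O)*(4 + O) = 2*O*(4 + O))
401 - ((k(-13) + 37) + 110) = 401 - ((2*(-13)*(4 - 13) + 37) + 110) = 401 - ((2*(-13)*(-9) + 37) + 110) = 401 - ((234 + 37) + 110) = 401 - (271 + 110) = 401 - 1*381 = 401 - 381 = 20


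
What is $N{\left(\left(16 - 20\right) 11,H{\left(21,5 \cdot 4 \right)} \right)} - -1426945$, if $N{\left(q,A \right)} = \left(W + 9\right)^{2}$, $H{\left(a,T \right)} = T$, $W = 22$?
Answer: $1427906$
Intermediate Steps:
$N{\left(q,A \right)} = 961$ ($N{\left(q,A \right)} = \left(22 + 9\right)^{2} = 31^{2} = 961$)
$N{\left(\left(16 - 20\right) 11,H{\left(21,5 \cdot 4 \right)} \right)} - -1426945 = 961 - -1426945 = 961 + 1426945 = 1427906$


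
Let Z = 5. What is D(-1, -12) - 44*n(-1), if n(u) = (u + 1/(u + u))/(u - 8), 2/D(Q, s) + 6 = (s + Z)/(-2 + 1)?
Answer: -16/3 ≈ -5.3333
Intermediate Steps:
D(Q, s) = 2/(-11 - s) (D(Q, s) = 2/(-6 + (s + 5)/(-2 + 1)) = 2/(-6 + (5 + s)/(-1)) = 2/(-6 + (5 + s)*(-1)) = 2/(-6 + (-5 - s)) = 2/(-11 - s))
n(u) = (u + 1/(2*u))/(-8 + u)
D(-1, -12) - 44*n(-1) = -2/(11 - 12) - 44*(½ + (-1)²)/((-1)*(-8 - 1)) = -2/(-1) - (-44)*(½ + 1)/(-9) = -2*(-1) - (-44)*(-1)*3/(9*2) = 2 - 44*⅙ = 2 - 22/3 = -16/3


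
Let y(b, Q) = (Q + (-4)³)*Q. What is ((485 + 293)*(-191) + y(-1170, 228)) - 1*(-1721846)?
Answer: 1610640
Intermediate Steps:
y(b, Q) = Q*(-64 + Q) (y(b, Q) = (Q - 64)*Q = (-64 + Q)*Q = Q*(-64 + Q))
((485 + 293)*(-191) + y(-1170, 228)) - 1*(-1721846) = ((485 + 293)*(-191) + 228*(-64 + 228)) - 1*(-1721846) = (778*(-191) + 228*164) + 1721846 = (-148598 + 37392) + 1721846 = -111206 + 1721846 = 1610640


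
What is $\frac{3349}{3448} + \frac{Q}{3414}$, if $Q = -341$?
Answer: $\frac{5128859}{5885736} \approx 0.8714$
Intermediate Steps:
$\frac{3349}{3448} + \frac{Q}{3414} = \frac{3349}{3448} - \frac{341}{3414} = \frac{5128859}{5885736}$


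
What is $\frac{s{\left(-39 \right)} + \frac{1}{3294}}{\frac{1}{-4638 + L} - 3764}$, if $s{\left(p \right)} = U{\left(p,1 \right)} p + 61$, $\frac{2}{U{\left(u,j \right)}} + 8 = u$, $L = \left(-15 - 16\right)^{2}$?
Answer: $- \frac{35670124729}{2142716573322} \approx -0.016647$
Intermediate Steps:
$L = 961$ ($L = \left(-31\right)^{2} = 961$)
$U{\left(u,j \right)} = \frac{2}{-8 + u}$
$s{\left(p \right)} = 61 + \frac{2 p}{-8 + p}$ ($s{\left(p \right)} = \frac{2}{-8 + p} p + 61 = \frac{2 p}{-8 + p} + 61 = 61 + \frac{2 p}{-8 + p}$)
$\frac{s{\left(-39 \right)} + \frac{1}{3294}}{\frac{1}{-4638 + L} - 3764} = \frac{\frac{-488 + 63 \left(-39\right)}{-8 - 39} + \frac{1}{3294}}{\frac{1}{-4638 + 961} - 3764} = \frac{\frac{-488 - 2457}{-47} + \frac{1}{3294}}{\frac{1}{-3677} - 3764} = \frac{\left(- \frac{1}{47}\right) \left(-2945\right) + \frac{1}{3294}}{- \frac{1}{3677} - 3764} = \frac{\frac{2945}{47} + \frac{1}{3294}}{- \frac{13840229}{3677}} = \frac{9700877}{154818} \left(- \frac{3677}{13840229}\right) = - \frac{35670124729}{2142716573322}$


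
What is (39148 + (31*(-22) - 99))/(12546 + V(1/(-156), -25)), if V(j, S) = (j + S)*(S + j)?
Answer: 933699312/320537257 ≈ 2.9129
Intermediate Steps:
V(j, S) = (S + j)² (V(j, S) = (S + j)*(S + j) = (S + j)²)
(39148 + (31*(-22) - 99))/(12546 + V(1/(-156), -25)) = (39148 + (31*(-22) - 99))/(12546 + (-25 + 1/(-156))²) = (39148 + (-682 - 99))/(12546 + (-25 + 1*(-1/156))²) = (39148 - 781)/(12546 + (-25 - 1/156)²) = 38367/(12546 + (-3901/156)²) = 38367/(12546 + 15217801/24336) = 38367/(320537257/24336) = 38367*(24336/320537257) = 933699312/320537257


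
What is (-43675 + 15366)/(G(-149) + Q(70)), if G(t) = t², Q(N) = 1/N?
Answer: -1981630/1554071 ≈ -1.2751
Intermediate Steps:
(-43675 + 15366)/(G(-149) + Q(70)) = (-43675 + 15366)/((-149)² + 1/70) = -28309/(22201 + 1/70) = -28309/1554071/70 = -28309*70/1554071 = -1981630/1554071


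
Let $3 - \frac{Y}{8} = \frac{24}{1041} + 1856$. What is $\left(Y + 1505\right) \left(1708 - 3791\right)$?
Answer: $\frac{9627119831}{347} \approx 2.7744 \cdot 10^{7}$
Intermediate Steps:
$Y = - \frac{5143992}{347}$ ($Y = 24 - 8 \left(\frac{24}{1041} + 1856\right) = 24 - 8 \left(24 \cdot \frac{1}{1041} + 1856\right) = 24 - 8 \left(\frac{8}{347} + 1856\right) = 24 - \frac{5152320}{347} = - \frac{5143992}{347} \approx -14824.0$)
$\left(Y + 1505\right) \left(1708 - 3791\right) = \left(- \frac{5143992}{347} + 1505\right) \left(1708 - 3791\right) = \left(- \frac{4621757}{347}\right) \left(-2083\right) = \frac{9627119831}{347}$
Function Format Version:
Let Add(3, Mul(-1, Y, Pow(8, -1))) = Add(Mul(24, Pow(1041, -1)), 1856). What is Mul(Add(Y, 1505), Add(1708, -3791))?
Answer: Rational(9627119831, 347) ≈ 2.7744e+7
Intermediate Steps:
Y = Rational(-5143992, 347) (Y = Add(24, Mul(-8, Add(Mul(24, Pow(1041, -1)), 1856))) = Add(24, Mul(-8, Add(Mul(24, Rational(1, 1041)), 1856))) = Add(24, Mul(-8, Add(Rational(8, 347), 1856))) = Add(24, Mul(-8, Rational(644040, 347))) = Add(24, Rational(-5152320, 347)) = Rational(-5143992, 347) ≈ -14824.)
Mul(Add(Y, 1505), Add(1708, -3791)) = Mul(Add(Rational(-5143992, 347), 1505), Add(1708, -3791)) = Mul(Rational(-4621757, 347), -2083) = Rational(9627119831, 347)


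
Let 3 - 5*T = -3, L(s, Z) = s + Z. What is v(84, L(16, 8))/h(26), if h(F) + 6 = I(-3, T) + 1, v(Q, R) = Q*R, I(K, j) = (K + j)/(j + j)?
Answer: -8064/23 ≈ -350.61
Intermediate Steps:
L(s, Z) = Z + s
T = 6/5 (T = ⅗ - ⅕*(-3) = ⅗ + ⅗ = 6/5 ≈ 1.2000)
I(K, j) = (K + j)/(2*j) (I(K, j) = (K + j)/((2*j)) = (K + j)*(1/(2*j)) = (K + j)/(2*j))
h(F) = -23/4 (h(F) = -6 + ((-3 + 6/5)/(2*(6/5)) + 1) = -6 + ((½)*(⅚)*(-9/5) + 1) = -6 + (-¾ + 1) = -6 + ¼ = -23/4)
v(84, L(16, 8))/h(26) = (84*(8 + 16))/(-23/4) = (84*24)*(-4/23) = 2016*(-4/23) = -8064/23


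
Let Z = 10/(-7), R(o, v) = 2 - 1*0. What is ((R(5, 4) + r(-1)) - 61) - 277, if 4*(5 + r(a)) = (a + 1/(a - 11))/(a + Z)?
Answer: -278165/816 ≈ -340.89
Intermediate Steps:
R(o, v) = 2 (R(o, v) = 2 + 0 = 2)
Z = -10/7 (Z = 10*(-⅐) = -10/7 ≈ -1.4286)
r(a) = -5 + (a + 1/(-11 + a))/(4*(-10/7 + a)) (r(a) = -5 + ((a + 1/(a - 11))/(a - 10/7))/4 = -5 + ((a + 1/(-11 + a))/(-10/7 + a))/4 = -5 + (a + 1/(-11 + a))/(4*(-10/7 + a)))
((R(5, 4) + r(-1)) - 61) - 277 = ((2 + (-2193 - 133*(-1)² + 1663*(-1))/(4*(110 - 87*(-1) + 7*(-1)²))) - 61) - 277 = ((2 + (-2193 - 133*1 - 1663)/(4*(110 + 87 + 7*1))) - 61) - 277 = ((2 + (-2193 - 133 - 1663)/(4*(110 + 87 + 7))) - 61) - 277 = ((2 + (¼)*(-3989)/204) - 61) - 277 = ((2 + (¼)*(1/204)*(-3989)) - 61) - 277 = ((2 - 3989/816) - 61) - 277 = (-2357/816 - 61) - 277 = -52133/816 - 277 = -278165/816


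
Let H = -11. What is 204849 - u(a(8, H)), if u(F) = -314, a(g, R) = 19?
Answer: 205163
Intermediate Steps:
204849 - u(a(8, H)) = 204849 - 1*(-314) = 204849 + 314 = 205163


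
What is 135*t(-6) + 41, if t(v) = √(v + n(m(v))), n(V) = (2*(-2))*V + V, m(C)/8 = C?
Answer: 41 + 135*√138 ≈ 1626.9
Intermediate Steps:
m(C) = 8*C
n(V) = -3*V (n(V) = -4*V + V = -3*V)
t(v) = √23*√(-v) (t(v) = √(v - 24*v) = √(-23*v) = √23*√(-v))
135*t(-6) + 41 = 135*(√23*√(-1*(-6))) + 41 = 135*(√23*√6) + 41 = 135*√138 + 41 = 41 + 135*√138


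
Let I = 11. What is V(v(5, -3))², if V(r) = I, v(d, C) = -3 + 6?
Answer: 121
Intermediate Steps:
v(d, C) = 3
V(r) = 11
V(v(5, -3))² = 11² = 121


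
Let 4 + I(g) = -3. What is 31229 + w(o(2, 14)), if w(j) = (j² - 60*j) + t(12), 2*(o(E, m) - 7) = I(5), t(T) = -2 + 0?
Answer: 124117/4 ≈ 31029.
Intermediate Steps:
I(g) = -7 (I(g) = -4 - 3 = -7)
t(T) = -2
o(E, m) = 7/2 (o(E, m) = 7 + (½)*(-7) = 7 - 7/2 = 7/2)
w(j) = -2 + j² - 60*j (w(j) = (j² - 60*j) - 2 = -2 + j² - 60*j)
31229 + w(o(2, 14)) = 31229 + (-2 + (7/2)² - 60*7/2) = 31229 + (-2 + 49/4 - 210) = 31229 - 799/4 = 124117/4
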